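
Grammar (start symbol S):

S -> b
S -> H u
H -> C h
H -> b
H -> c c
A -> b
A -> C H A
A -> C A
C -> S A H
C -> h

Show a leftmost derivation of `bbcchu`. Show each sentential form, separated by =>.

S => Hu => Chu => SAHhu => bAHhu => bbHhu => bbcchu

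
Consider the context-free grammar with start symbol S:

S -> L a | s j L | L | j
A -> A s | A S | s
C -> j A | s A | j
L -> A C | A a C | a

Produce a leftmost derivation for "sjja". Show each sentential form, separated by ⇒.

S⇒La⇒ACa⇒ASCa⇒sSCa⇒sjCa⇒sjja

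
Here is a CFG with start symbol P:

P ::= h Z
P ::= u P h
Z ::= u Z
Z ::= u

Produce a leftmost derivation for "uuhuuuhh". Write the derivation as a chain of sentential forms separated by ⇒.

P⇒uPh⇒uuPhh⇒uuhZhh⇒uuhuZhh⇒uuhuuZhh⇒uuhuuuhh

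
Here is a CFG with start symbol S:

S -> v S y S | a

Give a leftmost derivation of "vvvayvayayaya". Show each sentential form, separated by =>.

S => vSyS   [S -> v S y S]
vSyS => vvSySyS   [S -> v S y S]
vvSySyS => vvvSySySyS   [S -> v S y S]
vvvSySySyS => vvvaySySyS   [S -> a]
vvvaySySyS => vvvayvSySySyS   [S -> v S y S]
vvvayvSySySyS => vvvayvaySySyS   [S -> a]
vvvayvaySySyS => vvvayvayaySyS   [S -> a]
vvvayvayaySyS => vvvayvayayayS   [S -> a]
vvvayvayayayS => vvvayvayayaya   [S -> a]

S=>vSyS=>vvSySyS=>vvvSySySyS=>vvvaySySyS=>vvvayvSySySyS=>vvvayvaySySyS=>vvvayvayaySyS=>vvvayvayayayS=>vvvayvayayaya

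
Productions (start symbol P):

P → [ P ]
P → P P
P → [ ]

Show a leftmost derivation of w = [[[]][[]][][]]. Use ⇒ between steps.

P⇒[P]⇒[PP]⇒[[P]P]⇒[[[]]P]⇒[[[]]PP]⇒[[[]]PPP]⇒[[[]][P]PP]⇒[[[]][[]]PP]⇒[[[]][[]][]P]⇒[[[]][[]][][]]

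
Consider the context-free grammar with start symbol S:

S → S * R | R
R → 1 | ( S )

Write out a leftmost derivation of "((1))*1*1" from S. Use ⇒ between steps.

S ⇒ S*R ⇒ S*R*R ⇒ R*R*R ⇒ (S)*R*R ⇒ (R)*R*R ⇒ ((S))*R*R ⇒ ((R))*R*R ⇒ ((1))*R*R ⇒ ((1))*1*R ⇒ ((1))*1*1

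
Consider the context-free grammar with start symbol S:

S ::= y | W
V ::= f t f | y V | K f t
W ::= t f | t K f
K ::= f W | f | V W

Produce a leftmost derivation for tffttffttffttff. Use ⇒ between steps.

S⇒W⇒tKf⇒tVWf⇒tKftWf⇒tVWftWf⇒tKftWftWf⇒tVWftWftWf⇒tKftWftWftWf⇒tfftWftWftWf⇒tffttfftWftWf⇒tffttffttfftWf⇒tffttffttffttff

S ⇒ W   [S ::= W]
W ⇒ tKf   [W ::= t K f]
tKf ⇒ tVWf   [K ::= V W]
tVWf ⇒ tKftWf   [V ::= K f t]
tKftWf ⇒ tVWftWf   [K ::= V W]
tVWftWf ⇒ tKftWftWf   [V ::= K f t]
tKftWftWf ⇒ tVWftWftWf   [K ::= V W]
tVWftWftWf ⇒ tKftWftWftWf   [V ::= K f t]
tKftWftWftWf ⇒ tfftWftWftWf   [K ::= f]
tfftWftWftWf ⇒ tffttfftWftWf   [W ::= t f]
tffttfftWftWf ⇒ tffttffttfftWf   [W ::= t f]
tffttffttfftWf ⇒ tffttffttffttff   [W ::= t f]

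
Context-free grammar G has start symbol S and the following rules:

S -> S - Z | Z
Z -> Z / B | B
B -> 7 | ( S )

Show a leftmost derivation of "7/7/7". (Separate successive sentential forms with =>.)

S=>Z=>Z/B=>Z/B/B=>B/B/B=>7/B/B=>7/7/B=>7/7/7

S => Z   [S -> Z]
Z => Z/B   [Z -> Z / B]
Z/B => Z/B/B   [Z -> Z / B]
Z/B/B => B/B/B   [Z -> B]
B/B/B => 7/B/B   [B -> 7]
7/B/B => 7/7/B   [B -> 7]
7/7/B => 7/7/7   [B -> 7]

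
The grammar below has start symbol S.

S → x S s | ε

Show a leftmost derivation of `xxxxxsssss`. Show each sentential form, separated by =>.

S => xSs   [S → x S s]
xSs => xxSss   [S → x S s]
xxSss => xxxSsss   [S → x S s]
xxxSsss => xxxxSssss   [S → x S s]
xxxxSssss => xxxxxSsssss   [S → x S s]
xxxxxSsssss => xxxxxsssss   [S → ε]

S => xSs => xxSss => xxxSsss => xxxxSssss => xxxxxSsssss => xxxxxsssss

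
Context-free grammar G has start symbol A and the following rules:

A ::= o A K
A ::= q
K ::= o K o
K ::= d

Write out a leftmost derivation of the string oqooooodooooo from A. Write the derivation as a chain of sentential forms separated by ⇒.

A ⇒ oAK ⇒ oqK ⇒ oqoKo ⇒ oqooKoo ⇒ oqoooKooo ⇒ oqooooKoooo ⇒ oqoooooKooooo ⇒ oqooooodooooo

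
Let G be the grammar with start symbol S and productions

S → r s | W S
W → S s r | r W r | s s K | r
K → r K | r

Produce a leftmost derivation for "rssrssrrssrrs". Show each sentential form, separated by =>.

S => WS => SsrS => WSsrS => SsrSsrS => rssrSsrS => rssrWSsrS => rssrssKSsrS => rssrssrSsrS => rssrssrrssrS => rssrssrrssrrs

S => WS   [S → W S]
WS => SsrS   [W → S s r]
SsrS => WSsrS   [S → W S]
WSsrS => SsrSsrS   [W → S s r]
SsrSsrS => rssrSsrS   [S → r s]
rssrSsrS => rssrWSsrS   [S → W S]
rssrWSsrS => rssrssKSsrS   [W → s s K]
rssrssKSsrS => rssrssrSsrS   [K → r]
rssrssrSsrS => rssrssrrssrS   [S → r s]
rssrssrrssrS => rssrssrrssrrs   [S → r s]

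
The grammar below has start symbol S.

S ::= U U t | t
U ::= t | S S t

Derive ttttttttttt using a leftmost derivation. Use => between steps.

S => UUt   [S ::= U U t]
UUt => tUt   [U ::= t]
tUt => tSStt   [U ::= S S t]
tSStt => ttStt   [S ::= t]
ttStt => ttUUttt   [S ::= U U t]
ttUUttt => ttSStUttt   [U ::= S S t]
ttSStUttt => tttStUttt   [S ::= t]
tttStUttt => tttttUttt   [S ::= t]
tttttUttt => tttttSStttt   [U ::= S S t]
tttttSStttt => ttttttStttt   [S ::= t]
ttttttStttt => ttttttttttt   [S ::= t]

S=>UUt=>tUt=>tSStt=>ttStt=>ttUUttt=>ttSStUttt=>tttStUttt=>tttttUttt=>tttttSStttt=>ttttttStttt=>ttttttttttt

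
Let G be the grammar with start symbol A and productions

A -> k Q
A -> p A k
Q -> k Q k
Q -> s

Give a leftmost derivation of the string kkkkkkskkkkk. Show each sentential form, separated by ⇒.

A ⇒ kQ   [A -> k Q]
kQ ⇒ kkQk   [Q -> k Q k]
kkQk ⇒ kkkQkk   [Q -> k Q k]
kkkQkk ⇒ kkkkQkkk   [Q -> k Q k]
kkkkQkkk ⇒ kkkkkQkkkk   [Q -> k Q k]
kkkkkQkkkk ⇒ kkkkkkQkkkkk   [Q -> k Q k]
kkkkkkQkkkkk ⇒ kkkkkkskkkkk   [Q -> s]

A ⇒ kQ ⇒ kkQk ⇒ kkkQkk ⇒ kkkkQkkk ⇒ kkkkkQkkkk ⇒ kkkkkkQkkkkk ⇒ kkkkkkskkkkk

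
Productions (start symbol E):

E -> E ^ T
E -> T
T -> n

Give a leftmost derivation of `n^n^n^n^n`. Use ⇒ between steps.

E ⇒ E^T   [E -> E ^ T]
E^T ⇒ E^T^T   [E -> E ^ T]
E^T^T ⇒ E^T^T^T   [E -> E ^ T]
E^T^T^T ⇒ E^T^T^T^T   [E -> E ^ T]
E^T^T^T^T ⇒ T^T^T^T^T   [E -> T]
T^T^T^T^T ⇒ n^T^T^T^T   [T -> n]
n^T^T^T^T ⇒ n^n^T^T^T   [T -> n]
n^n^T^T^T ⇒ n^n^n^T^T   [T -> n]
n^n^n^T^T ⇒ n^n^n^n^T   [T -> n]
n^n^n^n^T ⇒ n^n^n^n^n   [T -> n]

E ⇒ E^T ⇒ E^T^T ⇒ E^T^T^T ⇒ E^T^T^T^T ⇒ T^T^T^T^T ⇒ n^T^T^T^T ⇒ n^n^T^T^T ⇒ n^n^n^T^T ⇒ n^n^n^n^T ⇒ n^n^n^n^n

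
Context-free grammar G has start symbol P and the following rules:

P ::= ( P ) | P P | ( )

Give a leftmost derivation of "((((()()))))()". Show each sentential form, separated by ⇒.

P ⇒ PP   [P ::= P P]
PP ⇒ (P)P   [P ::= ( P )]
(P)P ⇒ ((P))P   [P ::= ( P )]
((P))P ⇒ (((P)))P   [P ::= ( P )]
(((P)))P ⇒ ((((P))))P   [P ::= ( P )]
((((P))))P ⇒ ((((PP))))P   [P ::= P P]
((((PP))))P ⇒ ((((()P))))P   [P ::= ( )]
((((()P))))P ⇒ ((((()()))))P   [P ::= ( )]
((((()()))))P ⇒ ((((()()))))()   [P ::= ( )]

P ⇒ PP ⇒ (P)P ⇒ ((P))P ⇒ (((P)))P ⇒ ((((P))))P ⇒ ((((PP))))P ⇒ ((((()P))))P ⇒ ((((()()))))P ⇒ ((((()()))))()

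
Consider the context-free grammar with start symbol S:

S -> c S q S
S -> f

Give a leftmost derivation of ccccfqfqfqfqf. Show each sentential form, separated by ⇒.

S ⇒ cSqS ⇒ ccSqSqS ⇒ cccSqSqSqS ⇒ ccccSqSqSqSqS ⇒ ccccfqSqSqSqS ⇒ ccccfqfqSqSqS ⇒ ccccfqfqfqSqS ⇒ ccccfqfqfqfqS ⇒ ccccfqfqfqfqf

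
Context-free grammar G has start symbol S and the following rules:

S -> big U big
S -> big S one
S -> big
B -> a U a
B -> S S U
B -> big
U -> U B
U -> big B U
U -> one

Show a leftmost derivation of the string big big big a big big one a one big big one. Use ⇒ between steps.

S ⇒ big S one ⇒ big big U big one ⇒ big big U B big one ⇒ big big big B U B big one ⇒ big big big a U a U B big one ⇒ big big big a big B U a U B big one ⇒ big big big a big big U a U B big one ⇒ big big big a big big one a U B big one ⇒ big big big a big big one a one B big one ⇒ big big big a big big one a one big big one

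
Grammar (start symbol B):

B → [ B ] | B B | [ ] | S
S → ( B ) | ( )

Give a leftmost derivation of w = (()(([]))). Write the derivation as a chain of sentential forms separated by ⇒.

B ⇒ S   [B → S]
S ⇒ (B)   [S → ( B )]
(B) ⇒ (BB)   [B → B B]
(BB) ⇒ (SB)   [B → S]
(SB) ⇒ (()B)   [S → ( )]
(()B) ⇒ (()S)   [B → S]
(()S) ⇒ (()(B))   [S → ( B )]
(()(B)) ⇒ (()(S))   [B → S]
(()(S)) ⇒ (()((B)))   [S → ( B )]
(()((B))) ⇒ (()(([])))   [B → [ ]]

B⇒S⇒(B)⇒(BB)⇒(SB)⇒(()B)⇒(()S)⇒(()(B))⇒(()(S))⇒(()((B)))⇒(()(([])))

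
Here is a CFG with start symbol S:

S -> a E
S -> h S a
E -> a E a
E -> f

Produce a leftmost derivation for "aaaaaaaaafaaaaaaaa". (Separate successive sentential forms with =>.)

S => aE   [S -> a E]
aE => aaEa   [E -> a E a]
aaEa => aaaEaa   [E -> a E a]
aaaEaa => aaaaEaaa   [E -> a E a]
aaaaEaaa => aaaaaEaaaa   [E -> a E a]
aaaaaEaaaa => aaaaaaEaaaaa   [E -> a E a]
aaaaaaEaaaaa => aaaaaaaEaaaaaa   [E -> a E a]
aaaaaaaEaaaaaa => aaaaaaaaEaaaaaaa   [E -> a E a]
aaaaaaaaEaaaaaaa => aaaaaaaaaEaaaaaaaa   [E -> a E a]
aaaaaaaaaEaaaaaaaa => aaaaaaaaafaaaaaaaa   [E -> f]

S=>aE=>aaEa=>aaaEaa=>aaaaEaaa=>aaaaaEaaaa=>aaaaaaEaaaaa=>aaaaaaaEaaaaaa=>aaaaaaaaEaaaaaaa=>aaaaaaaaaEaaaaaaaa=>aaaaaaaaafaaaaaaaa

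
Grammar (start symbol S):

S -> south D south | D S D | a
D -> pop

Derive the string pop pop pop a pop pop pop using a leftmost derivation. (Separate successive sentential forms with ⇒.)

S ⇒ D S D ⇒ pop S D ⇒ pop D S D D ⇒ pop pop S D D ⇒ pop pop D S D D D ⇒ pop pop pop S D D D ⇒ pop pop pop a D D D ⇒ pop pop pop a pop D D ⇒ pop pop pop a pop pop D ⇒ pop pop pop a pop pop pop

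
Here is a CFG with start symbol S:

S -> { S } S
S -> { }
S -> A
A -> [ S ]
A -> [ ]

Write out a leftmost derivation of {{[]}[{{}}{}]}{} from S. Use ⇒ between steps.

S ⇒ {S}S   [S -> { S } S]
{S}S ⇒ {{S}S}S   [S -> { S } S]
{{S}S}S ⇒ {{A}S}S   [S -> A]
{{A}S}S ⇒ {{[]}S}S   [A -> [ ]]
{{[]}S}S ⇒ {{[]}A}S   [S -> A]
{{[]}A}S ⇒ {{[]}[S]}S   [A -> [ S ]]
{{[]}[S]}S ⇒ {{[]}[{S}S]}S   [S -> { S } S]
{{[]}[{S}S]}S ⇒ {{[]}[{{}}S]}S   [S -> { }]
{{[]}[{{}}S]}S ⇒ {{[]}[{{}}{}]}S   [S -> { }]
{{[]}[{{}}{}]}S ⇒ {{[]}[{{}}{}]}{}   [S -> { }]

S ⇒ {S}S ⇒ {{S}S}S ⇒ {{A}S}S ⇒ {{[]}S}S ⇒ {{[]}A}S ⇒ {{[]}[S]}S ⇒ {{[]}[{S}S]}S ⇒ {{[]}[{{}}S]}S ⇒ {{[]}[{{}}{}]}S ⇒ {{[]}[{{}}{}]}{}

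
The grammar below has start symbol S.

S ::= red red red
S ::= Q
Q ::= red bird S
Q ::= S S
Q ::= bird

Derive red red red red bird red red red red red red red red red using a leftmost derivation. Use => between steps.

S => Q => S S => red red red S => red red red Q => red red red S S => red red red Q S => red red red S S S => red red red Q S S => red red red red bird S S S => red red red red bird red red red S S => red red red red bird red red red red red red S => red red red red bird red red red red red red red red red

S => Q   [S ::= Q]
Q => S S   [Q ::= S S]
S S => red red red S   [S ::= red red red]
red red red S => red red red Q   [S ::= Q]
red red red Q => red red red S S   [Q ::= S S]
red red red S S => red red red Q S   [S ::= Q]
red red red Q S => red red red S S S   [Q ::= S S]
red red red S S S => red red red Q S S   [S ::= Q]
red red red Q S S => red red red red bird S S S   [Q ::= red bird S]
red red red red bird S S S => red red red red bird red red red S S   [S ::= red red red]
red red red red bird red red red S S => red red red red bird red red red red red red S   [S ::= red red red]
red red red red bird red red red red red red S => red red red red bird red red red red red red red red red   [S ::= red red red]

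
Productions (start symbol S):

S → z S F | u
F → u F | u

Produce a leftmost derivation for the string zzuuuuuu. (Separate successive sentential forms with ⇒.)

S ⇒ zSF ⇒ zzSFF ⇒ zzuFF ⇒ zzuuFF ⇒ zzuuuFF ⇒ zzuuuuFF ⇒ zzuuuuuF ⇒ zzuuuuuu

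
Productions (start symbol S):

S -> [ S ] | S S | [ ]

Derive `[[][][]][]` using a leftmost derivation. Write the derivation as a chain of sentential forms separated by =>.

S => SS => [S]S => [SS]S => [[]S]S => [[]SS]S => [[][]S]S => [[][][]]S => [[][][]][]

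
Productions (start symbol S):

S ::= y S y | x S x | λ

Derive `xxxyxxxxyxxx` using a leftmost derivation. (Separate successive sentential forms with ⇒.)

S ⇒ xSx ⇒ xxSxx ⇒ xxxSxxx ⇒ xxxySyxxx ⇒ xxxyxSxyxxx ⇒ xxxyxxSxxyxxx ⇒ xxxyxxxxyxxx

S ⇒ xSx   [S ::= x S x]
xSx ⇒ xxSxx   [S ::= x S x]
xxSxx ⇒ xxxSxxx   [S ::= x S x]
xxxSxxx ⇒ xxxySyxxx   [S ::= y S y]
xxxySyxxx ⇒ xxxyxSxyxxx   [S ::= x S x]
xxxyxSxyxxx ⇒ xxxyxxSxxyxxx   [S ::= x S x]
xxxyxxSxxyxxx ⇒ xxxyxxxxyxxx   [S ::= λ]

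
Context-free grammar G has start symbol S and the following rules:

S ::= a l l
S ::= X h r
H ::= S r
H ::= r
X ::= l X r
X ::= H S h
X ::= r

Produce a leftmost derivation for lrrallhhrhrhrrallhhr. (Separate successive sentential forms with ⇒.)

S ⇒ Xhr   [S ::= X h r]
Xhr ⇒ HShhr   [X ::= H S h]
HShhr ⇒ SrShhr   [H ::= S r]
SrShhr ⇒ XhrrShhr   [S ::= X h r]
XhrrShhr ⇒ lXrhrrShhr   [X ::= l X r]
lXrhrrShhr ⇒ lHShrhrrShhr   [X ::= H S h]
lHShrhrrShhr ⇒ lrShrhrrShhr   [H ::= r]
lrShrhrrShhr ⇒ lrXhrhrhrrShhr   [S ::= X h r]
lrXhrhrhrrShhr ⇒ lrHShhrhrhrrShhr   [X ::= H S h]
lrHShhrhrhrrShhr ⇒ lrrShhrhrhrrShhr   [H ::= r]
lrrShhrhrhrrShhr ⇒ lrrallhhrhrhrrShhr   [S ::= a l l]
lrrallhhrhrhrrShhr ⇒ lrrallhhrhrhrrallhhr   [S ::= a l l]

S⇒Xhr⇒HShhr⇒SrShhr⇒XhrrShhr⇒lXrhrrShhr⇒lHShrhrrShhr⇒lrShrhrrShhr⇒lrXhrhrhrrShhr⇒lrHShhrhrhrrShhr⇒lrrShhrhrhrrShhr⇒lrrallhhrhrhrrShhr⇒lrrallhhrhrhrrallhhr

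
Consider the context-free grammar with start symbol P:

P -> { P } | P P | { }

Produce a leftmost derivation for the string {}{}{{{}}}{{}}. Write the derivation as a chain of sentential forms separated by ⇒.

P ⇒ PP   [P -> P P]
PP ⇒ {}P   [P -> { }]
{}P ⇒ {}PP   [P -> P P]
{}PP ⇒ {}{}P   [P -> { }]
{}{}P ⇒ {}{}PP   [P -> P P]
{}{}PP ⇒ {}{}{P}P   [P -> { P }]
{}{}{P}P ⇒ {}{}{{P}}P   [P -> { P }]
{}{}{{P}}P ⇒ {}{}{{{}}}P   [P -> { }]
{}{}{{{}}}P ⇒ {}{}{{{}}}{P}   [P -> { P }]
{}{}{{{}}}{P} ⇒ {}{}{{{}}}{{}}   [P -> { }]

P⇒PP⇒{}P⇒{}PP⇒{}{}P⇒{}{}PP⇒{}{}{P}P⇒{}{}{{P}}P⇒{}{}{{{}}}P⇒{}{}{{{}}}{P}⇒{}{}{{{}}}{{}}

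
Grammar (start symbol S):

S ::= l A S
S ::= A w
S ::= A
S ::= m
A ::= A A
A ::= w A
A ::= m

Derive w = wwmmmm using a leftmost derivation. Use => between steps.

S=>A=>wA=>wAA=>wAAA=>wAAAA=>wwAAAA=>wwmAAA=>wwmmAA=>wwmmmA=>wwmmmm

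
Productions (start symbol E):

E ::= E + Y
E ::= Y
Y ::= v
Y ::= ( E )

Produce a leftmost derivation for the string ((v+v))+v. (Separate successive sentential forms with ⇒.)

E⇒E+Y⇒Y+Y⇒(E)+Y⇒(Y)+Y⇒((E))+Y⇒((E+Y))+Y⇒((Y+Y))+Y⇒((v+Y))+Y⇒((v+v))+Y⇒((v+v))+v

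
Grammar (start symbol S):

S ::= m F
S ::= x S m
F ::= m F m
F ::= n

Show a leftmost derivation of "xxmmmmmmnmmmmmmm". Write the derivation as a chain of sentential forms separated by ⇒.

S ⇒ xSm   [S ::= x S m]
xSm ⇒ xxSmm   [S ::= x S m]
xxSmm ⇒ xxmFmm   [S ::= m F]
xxmFmm ⇒ xxmmFmmm   [F ::= m F m]
xxmmFmmm ⇒ xxmmmFmmmm   [F ::= m F m]
xxmmmFmmmm ⇒ xxmmmmFmmmmm   [F ::= m F m]
xxmmmmFmmmmm ⇒ xxmmmmmFmmmmmm   [F ::= m F m]
xxmmmmmFmmmmmm ⇒ xxmmmmmmFmmmmmmm   [F ::= m F m]
xxmmmmmmFmmmmmmm ⇒ xxmmmmmmnmmmmmmm   [F ::= n]

S ⇒ xSm ⇒ xxSmm ⇒ xxmFmm ⇒ xxmmFmmm ⇒ xxmmmFmmmm ⇒ xxmmmmFmmmmm ⇒ xxmmmmmFmmmmmm ⇒ xxmmmmmmFmmmmmmm ⇒ xxmmmmmmnmmmmmmm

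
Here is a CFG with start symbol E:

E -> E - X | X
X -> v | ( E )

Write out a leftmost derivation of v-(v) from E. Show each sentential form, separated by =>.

E => E-X   [E -> E - X]
E-X => X-X   [E -> X]
X-X => v-X   [X -> v]
v-X => v-(E)   [X -> ( E )]
v-(E) => v-(X)   [E -> X]
v-(X) => v-(v)   [X -> v]

E=>E-X=>X-X=>v-X=>v-(E)=>v-(X)=>v-(v)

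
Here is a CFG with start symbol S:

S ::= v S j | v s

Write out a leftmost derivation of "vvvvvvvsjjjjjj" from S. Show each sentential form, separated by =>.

S=>vSj=>vvSjj=>vvvSjjj=>vvvvSjjjj=>vvvvvSjjjjj=>vvvvvvSjjjjjj=>vvvvvvvsjjjjjj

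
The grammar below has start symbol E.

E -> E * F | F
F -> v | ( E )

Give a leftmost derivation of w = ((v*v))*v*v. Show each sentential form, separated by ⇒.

E⇒E*F⇒E*F*F⇒F*F*F⇒(E)*F*F⇒(F)*F*F⇒((E))*F*F⇒((E*F))*F*F⇒((F*F))*F*F⇒((v*F))*F*F⇒((v*v))*F*F⇒((v*v))*v*F⇒((v*v))*v*v

E ⇒ E*F   [E -> E * F]
E*F ⇒ E*F*F   [E -> E * F]
E*F*F ⇒ F*F*F   [E -> F]
F*F*F ⇒ (E)*F*F   [F -> ( E )]
(E)*F*F ⇒ (F)*F*F   [E -> F]
(F)*F*F ⇒ ((E))*F*F   [F -> ( E )]
((E))*F*F ⇒ ((E*F))*F*F   [E -> E * F]
((E*F))*F*F ⇒ ((F*F))*F*F   [E -> F]
((F*F))*F*F ⇒ ((v*F))*F*F   [F -> v]
((v*F))*F*F ⇒ ((v*v))*F*F   [F -> v]
((v*v))*F*F ⇒ ((v*v))*v*F   [F -> v]
((v*v))*v*F ⇒ ((v*v))*v*v   [F -> v]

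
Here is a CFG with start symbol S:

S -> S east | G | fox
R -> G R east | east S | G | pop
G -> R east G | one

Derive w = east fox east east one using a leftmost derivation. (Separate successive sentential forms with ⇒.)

S ⇒ G   [S -> G]
G ⇒ R east G   [G -> R east G]
R east G ⇒ east S east G   [R -> east S]
east S east G ⇒ east S east east G   [S -> S east]
east S east east G ⇒ east fox east east G   [S -> fox]
east fox east east G ⇒ east fox east east one   [G -> one]

S ⇒ G ⇒ R east G ⇒ east S east G ⇒ east S east east G ⇒ east fox east east G ⇒ east fox east east one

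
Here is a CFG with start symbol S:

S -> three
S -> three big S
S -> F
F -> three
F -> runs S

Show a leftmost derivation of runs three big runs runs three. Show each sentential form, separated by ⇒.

S ⇒ F ⇒ runs S ⇒ runs three big S ⇒ runs three big F ⇒ runs three big runs S ⇒ runs three big runs F ⇒ runs three big runs runs S ⇒ runs three big runs runs three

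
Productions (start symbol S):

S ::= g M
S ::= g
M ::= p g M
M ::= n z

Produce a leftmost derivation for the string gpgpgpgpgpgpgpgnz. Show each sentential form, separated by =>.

S=>gM=>gpgM=>gpgpgM=>gpgpgpgM=>gpgpgpgpgM=>gpgpgpgpgpgM=>gpgpgpgpgpgpgM=>gpgpgpgpgpgpgpgM=>gpgpgpgpgpgpgpgnz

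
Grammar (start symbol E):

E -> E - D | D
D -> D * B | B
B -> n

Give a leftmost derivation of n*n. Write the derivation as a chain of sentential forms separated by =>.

E => D   [E -> D]
D => D*B   [D -> D * B]
D*B => B*B   [D -> B]
B*B => n*B   [B -> n]
n*B => n*n   [B -> n]

E => D => D*B => B*B => n*B => n*n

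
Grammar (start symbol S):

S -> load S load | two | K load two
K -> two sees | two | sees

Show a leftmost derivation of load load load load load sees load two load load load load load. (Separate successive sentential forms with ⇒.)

S ⇒ load S load   [S -> load S load]
load S load ⇒ load load S load load   [S -> load S load]
load load S load load ⇒ load load load S load load load   [S -> load S load]
load load load S load load load ⇒ load load load load S load load load load   [S -> load S load]
load load load load S load load load load ⇒ load load load load load S load load load load load   [S -> load S load]
load load load load load S load load load load load ⇒ load load load load load K load two load load load load load   [S -> K load two]
load load load load load K load two load load load load load ⇒ load load load load load sees load two load load load load load   [K -> sees]

S ⇒ load S load ⇒ load load S load load ⇒ load load load S load load load ⇒ load load load load S load load load load ⇒ load load load load load S load load load load load ⇒ load load load load load K load two load load load load load ⇒ load load load load load sees load two load load load load load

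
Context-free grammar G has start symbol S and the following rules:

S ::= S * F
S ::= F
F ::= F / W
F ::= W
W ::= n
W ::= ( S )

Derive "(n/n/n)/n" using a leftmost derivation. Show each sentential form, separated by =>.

S => F => F/W => W/W => (S)/W => (F)/W => (F/W)/W => (F/W/W)/W => (W/W/W)/W => (n/W/W)/W => (n/n/W)/W => (n/n/n)/W => (n/n/n)/n

S => F   [S ::= F]
F => F/W   [F ::= F / W]
F/W => W/W   [F ::= W]
W/W => (S)/W   [W ::= ( S )]
(S)/W => (F)/W   [S ::= F]
(F)/W => (F/W)/W   [F ::= F / W]
(F/W)/W => (F/W/W)/W   [F ::= F / W]
(F/W/W)/W => (W/W/W)/W   [F ::= W]
(W/W/W)/W => (n/W/W)/W   [W ::= n]
(n/W/W)/W => (n/n/W)/W   [W ::= n]
(n/n/W)/W => (n/n/n)/W   [W ::= n]
(n/n/n)/W => (n/n/n)/n   [W ::= n]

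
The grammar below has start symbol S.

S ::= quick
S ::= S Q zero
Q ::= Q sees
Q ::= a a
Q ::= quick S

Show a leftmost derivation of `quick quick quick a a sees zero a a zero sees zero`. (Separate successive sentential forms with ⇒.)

S ⇒ S Q zero ⇒ quick Q zero ⇒ quick Q sees zero ⇒ quick quick S sees zero ⇒ quick quick S Q zero sees zero ⇒ quick quick S Q zero Q zero sees zero ⇒ quick quick quick Q zero Q zero sees zero ⇒ quick quick quick Q sees zero Q zero sees zero ⇒ quick quick quick a a sees zero Q zero sees zero ⇒ quick quick quick a a sees zero a a zero sees zero

S ⇒ S Q zero   [S ::= S Q zero]
S Q zero ⇒ quick Q zero   [S ::= quick]
quick Q zero ⇒ quick Q sees zero   [Q ::= Q sees]
quick Q sees zero ⇒ quick quick S sees zero   [Q ::= quick S]
quick quick S sees zero ⇒ quick quick S Q zero sees zero   [S ::= S Q zero]
quick quick S Q zero sees zero ⇒ quick quick S Q zero Q zero sees zero   [S ::= S Q zero]
quick quick S Q zero Q zero sees zero ⇒ quick quick quick Q zero Q zero sees zero   [S ::= quick]
quick quick quick Q zero Q zero sees zero ⇒ quick quick quick Q sees zero Q zero sees zero   [Q ::= Q sees]
quick quick quick Q sees zero Q zero sees zero ⇒ quick quick quick a a sees zero Q zero sees zero   [Q ::= a a]
quick quick quick a a sees zero Q zero sees zero ⇒ quick quick quick a a sees zero a a zero sees zero   [Q ::= a a]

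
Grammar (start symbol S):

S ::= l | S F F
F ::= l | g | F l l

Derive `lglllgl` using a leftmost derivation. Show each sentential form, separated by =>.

S => SFF => SFFFF => SFFFFFF => lFFFFFF => lgFFFFF => lglFFFF => lgllFFF => lglllFF => lglllgF => lglllgl

S => SFF   [S ::= S F F]
SFF => SFFFF   [S ::= S F F]
SFFFF => SFFFFFF   [S ::= S F F]
SFFFFFF => lFFFFFF   [S ::= l]
lFFFFFF => lgFFFFF   [F ::= g]
lgFFFFF => lglFFFF   [F ::= l]
lglFFFF => lgllFFF   [F ::= l]
lgllFFF => lglllFF   [F ::= l]
lglllFF => lglllgF   [F ::= g]
lglllgF => lglllgl   [F ::= l]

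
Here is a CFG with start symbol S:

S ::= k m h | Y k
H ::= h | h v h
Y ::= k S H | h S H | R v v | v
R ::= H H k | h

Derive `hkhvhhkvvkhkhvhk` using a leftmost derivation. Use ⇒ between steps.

S ⇒ Yk ⇒ hSHk ⇒ hYkHk ⇒ hkSHkHk ⇒ hkYkHkHk ⇒ hkRvvkHkHk ⇒ hkHHkvvkHkHk ⇒ hkhvhHkvvkHkHk ⇒ hkhvhhkvvkHkHk ⇒ hkhvhhkvvkhkHk ⇒ hkhvhhkvvkhkhvhk

S ⇒ Yk   [S ::= Y k]
Yk ⇒ hSHk   [Y ::= h S H]
hSHk ⇒ hYkHk   [S ::= Y k]
hYkHk ⇒ hkSHkHk   [Y ::= k S H]
hkSHkHk ⇒ hkYkHkHk   [S ::= Y k]
hkYkHkHk ⇒ hkRvvkHkHk   [Y ::= R v v]
hkRvvkHkHk ⇒ hkHHkvvkHkHk   [R ::= H H k]
hkHHkvvkHkHk ⇒ hkhvhHkvvkHkHk   [H ::= h v h]
hkhvhHkvvkHkHk ⇒ hkhvhhkvvkHkHk   [H ::= h]
hkhvhhkvvkHkHk ⇒ hkhvhhkvvkhkHk   [H ::= h]
hkhvhhkvvkhkHk ⇒ hkhvhhkvvkhkhvhk   [H ::= h v h]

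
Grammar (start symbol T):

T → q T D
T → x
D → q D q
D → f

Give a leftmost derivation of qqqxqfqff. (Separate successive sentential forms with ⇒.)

T⇒qTD⇒qqTDD⇒qqqTDDD⇒qqqxDDD⇒qqqxqDqDD⇒qqqxqfqDD⇒qqqxqfqfD⇒qqqxqfqff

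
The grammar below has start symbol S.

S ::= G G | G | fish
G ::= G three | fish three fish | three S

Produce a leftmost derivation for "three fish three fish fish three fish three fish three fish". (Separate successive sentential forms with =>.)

S => G G => three S G => three G G G => three fish three fish G G => three fish three fish G three G => three fish three fish fish three fish three G => three fish three fish fish three fish three fish three fish

S => G G   [S ::= G G]
G G => three S G   [G ::= three S]
three S G => three G G G   [S ::= G G]
three G G G => three fish three fish G G   [G ::= fish three fish]
three fish three fish G G => three fish three fish G three G   [G ::= G three]
three fish three fish G three G => three fish three fish fish three fish three G   [G ::= fish three fish]
three fish three fish fish three fish three G => three fish three fish fish three fish three fish three fish   [G ::= fish three fish]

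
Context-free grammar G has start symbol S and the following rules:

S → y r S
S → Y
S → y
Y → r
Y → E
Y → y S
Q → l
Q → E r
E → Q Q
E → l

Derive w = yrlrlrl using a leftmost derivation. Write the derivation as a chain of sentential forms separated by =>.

S=>yrS=>yrY=>yrE=>yrQQ=>yrErQ=>yrQQrQ=>yrErQrQ=>yrlrQrQ=>yrlrlrQ=>yrlrlrl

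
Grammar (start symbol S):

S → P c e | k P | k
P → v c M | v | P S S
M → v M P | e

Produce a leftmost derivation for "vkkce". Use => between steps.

S=>Pce=>PSSce=>vSSce=>vkSce=>vkkce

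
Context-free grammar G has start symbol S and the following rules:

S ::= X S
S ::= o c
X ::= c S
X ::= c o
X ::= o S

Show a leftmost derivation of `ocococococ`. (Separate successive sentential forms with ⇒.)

S ⇒ XS ⇒ oSS ⇒ oXSS ⇒ ocoSS ⇒ ocoXSS ⇒ ococSSS ⇒ ocococSS ⇒ ococococS ⇒ ocococococ

S ⇒ XS   [S ::= X S]
XS ⇒ oSS   [X ::= o S]
oSS ⇒ oXSS   [S ::= X S]
oXSS ⇒ ocoSS   [X ::= c o]
ocoSS ⇒ ocoXSS   [S ::= X S]
ocoXSS ⇒ ococSSS   [X ::= c S]
ococSSS ⇒ ocococSS   [S ::= o c]
ocococSS ⇒ ococococS   [S ::= o c]
ococococS ⇒ ocococococ   [S ::= o c]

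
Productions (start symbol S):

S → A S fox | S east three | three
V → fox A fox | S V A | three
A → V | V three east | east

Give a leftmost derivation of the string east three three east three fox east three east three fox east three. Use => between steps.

S => S east three => A S fox east three => east S fox east three => east S east three fox east three => east S east three east three fox east three => east A S fox east three east three fox east three => east V S fox east three east three fox east three => east S V A S fox east three east three fox east three => east three V A S fox east three east three fox east three => east three three A S fox east three east three fox east three => east three three east S fox east three east three fox east three => east three three east three fox east three east three fox east three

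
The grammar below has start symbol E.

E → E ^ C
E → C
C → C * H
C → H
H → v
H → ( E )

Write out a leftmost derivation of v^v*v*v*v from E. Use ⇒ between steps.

E ⇒ E^C ⇒ C^C ⇒ H^C ⇒ v^C ⇒ v^C*H ⇒ v^C*H*H ⇒ v^C*H*H*H ⇒ v^H*H*H*H ⇒ v^v*H*H*H ⇒ v^v*v*H*H ⇒ v^v*v*v*H ⇒ v^v*v*v*v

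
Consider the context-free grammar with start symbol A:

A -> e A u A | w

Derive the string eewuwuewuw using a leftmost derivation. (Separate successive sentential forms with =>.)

A=>eAuA=>eeAuAuA=>eewuAuA=>eewuwuA=>eewuwueAuA=>eewuwuewuA=>eewuwuewuw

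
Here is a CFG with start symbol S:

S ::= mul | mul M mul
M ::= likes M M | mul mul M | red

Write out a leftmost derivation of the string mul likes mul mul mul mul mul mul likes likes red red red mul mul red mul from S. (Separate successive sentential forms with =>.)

S => mul M mul   [S ::= mul M mul]
mul M mul => mul likes M M mul   [M ::= likes M M]
mul likes M M mul => mul likes mul mul M M mul   [M ::= mul mul M]
mul likes mul mul M M mul => mul likes mul mul mul mul M M mul   [M ::= mul mul M]
mul likes mul mul mul mul M M mul => mul likes mul mul mul mul mul mul M M mul   [M ::= mul mul M]
mul likes mul mul mul mul mul mul M M mul => mul likes mul mul mul mul mul mul likes M M M mul   [M ::= likes M M]
mul likes mul mul mul mul mul mul likes M M M mul => mul likes mul mul mul mul mul mul likes likes M M M M mul   [M ::= likes M M]
mul likes mul mul mul mul mul mul likes likes M M M M mul => mul likes mul mul mul mul mul mul likes likes red M M M mul   [M ::= red]
mul likes mul mul mul mul mul mul likes likes red M M M mul => mul likes mul mul mul mul mul mul likes likes red red M M mul   [M ::= red]
mul likes mul mul mul mul mul mul likes likes red red M M mul => mul likes mul mul mul mul mul mul likes likes red red red M mul   [M ::= red]
mul likes mul mul mul mul mul mul likes likes red red red M mul => mul likes mul mul mul mul mul mul likes likes red red red mul mul M mul   [M ::= mul mul M]
mul likes mul mul mul mul mul mul likes likes red red red mul mul M mul => mul likes mul mul mul mul mul mul likes likes red red red mul mul red mul   [M ::= red]

S => mul M mul => mul likes M M mul => mul likes mul mul M M mul => mul likes mul mul mul mul M M mul => mul likes mul mul mul mul mul mul M M mul => mul likes mul mul mul mul mul mul likes M M M mul => mul likes mul mul mul mul mul mul likes likes M M M M mul => mul likes mul mul mul mul mul mul likes likes red M M M mul => mul likes mul mul mul mul mul mul likes likes red red M M mul => mul likes mul mul mul mul mul mul likes likes red red red M mul => mul likes mul mul mul mul mul mul likes likes red red red mul mul M mul => mul likes mul mul mul mul mul mul likes likes red red red mul mul red mul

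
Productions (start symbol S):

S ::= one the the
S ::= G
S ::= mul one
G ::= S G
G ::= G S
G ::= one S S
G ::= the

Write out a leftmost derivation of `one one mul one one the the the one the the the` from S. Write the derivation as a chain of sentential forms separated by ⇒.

S ⇒ G ⇒ one S S ⇒ one G S ⇒ one one S S S ⇒ one one G S S ⇒ one one S G S S ⇒ one one mul one G S S ⇒ one one mul one S G S S ⇒ one one mul one one the the G S S ⇒ one one mul one one the the the S S ⇒ one one mul one one the the the one the the S ⇒ one one mul one one the the the one the the G ⇒ one one mul one one the the the one the the the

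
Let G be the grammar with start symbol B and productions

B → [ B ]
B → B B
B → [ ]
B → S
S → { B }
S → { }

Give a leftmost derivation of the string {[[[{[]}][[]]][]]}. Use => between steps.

B=>S=>{B}=>{[B]}=>{[BB]}=>{[[B]B]}=>{[[BB]B]}=>{[[[B]B]B]}=>{[[[S]B]B]}=>{[[[{B}]B]B]}=>{[[[{[]}]B]B]}=>{[[[{[]}][B]]B]}=>{[[[{[]}][[]]]B]}=>{[[[{[]}][[]]][]]}

B => S   [B → S]
S => {B}   [S → { B }]
{B} => {[B]}   [B → [ B ]]
{[B]} => {[BB]}   [B → B B]
{[BB]} => {[[B]B]}   [B → [ B ]]
{[[B]B]} => {[[BB]B]}   [B → B B]
{[[BB]B]} => {[[[B]B]B]}   [B → [ B ]]
{[[[B]B]B]} => {[[[S]B]B]}   [B → S]
{[[[S]B]B]} => {[[[{B}]B]B]}   [S → { B }]
{[[[{B}]B]B]} => {[[[{[]}]B]B]}   [B → [ ]]
{[[[{[]}]B]B]} => {[[[{[]}][B]]B]}   [B → [ B ]]
{[[[{[]}][B]]B]} => {[[[{[]}][[]]]B]}   [B → [ ]]
{[[[{[]}][[]]]B]} => {[[[{[]}][[]]][]]}   [B → [ ]]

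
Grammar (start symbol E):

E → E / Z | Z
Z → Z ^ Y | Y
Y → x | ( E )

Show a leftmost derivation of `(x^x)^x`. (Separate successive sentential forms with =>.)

E => Z   [E → Z]
Z => Z^Y   [Z → Z ^ Y]
Z^Y => Y^Y   [Z → Y]
Y^Y => (E)^Y   [Y → ( E )]
(E)^Y => (Z)^Y   [E → Z]
(Z)^Y => (Z^Y)^Y   [Z → Z ^ Y]
(Z^Y)^Y => (Y^Y)^Y   [Z → Y]
(Y^Y)^Y => (x^Y)^Y   [Y → x]
(x^Y)^Y => (x^x)^Y   [Y → x]
(x^x)^Y => (x^x)^x   [Y → x]

E => Z => Z^Y => Y^Y => (E)^Y => (Z)^Y => (Z^Y)^Y => (Y^Y)^Y => (x^Y)^Y => (x^x)^Y => (x^x)^x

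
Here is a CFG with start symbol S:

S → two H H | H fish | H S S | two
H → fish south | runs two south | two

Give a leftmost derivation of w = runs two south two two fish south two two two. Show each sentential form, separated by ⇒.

S ⇒ H S S ⇒ runs two south S S ⇒ runs two south H S S S ⇒ runs two south two S S S ⇒ runs two south two two S S ⇒ runs two south two two H S S S ⇒ runs two south two two fish south S S S ⇒ runs two south two two fish south two S S ⇒ runs two south two two fish south two two S ⇒ runs two south two two fish south two two two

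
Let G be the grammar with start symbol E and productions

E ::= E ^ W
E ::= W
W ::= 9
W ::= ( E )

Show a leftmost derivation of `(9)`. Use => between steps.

E => W => (E) => (W) => (9)

E => W   [E ::= W]
W => (E)   [W ::= ( E )]
(E) => (W)   [E ::= W]
(W) => (9)   [W ::= 9]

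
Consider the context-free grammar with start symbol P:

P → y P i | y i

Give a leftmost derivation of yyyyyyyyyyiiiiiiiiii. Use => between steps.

P => yPi => yyPii => yyyPiii => yyyyPiiii => yyyyyPiiiii => yyyyyyPiiiiii => yyyyyyyPiiiiiii => yyyyyyyyPiiiiiiii => yyyyyyyyyPiiiiiiiii => yyyyyyyyyyiiiiiiiiii

P => yPi   [P → y P i]
yPi => yyPii   [P → y P i]
yyPii => yyyPiii   [P → y P i]
yyyPiii => yyyyPiiii   [P → y P i]
yyyyPiiii => yyyyyPiiiii   [P → y P i]
yyyyyPiiiii => yyyyyyPiiiiii   [P → y P i]
yyyyyyPiiiiii => yyyyyyyPiiiiiii   [P → y P i]
yyyyyyyPiiiiiii => yyyyyyyyPiiiiiiii   [P → y P i]
yyyyyyyyPiiiiiiii => yyyyyyyyyPiiiiiiiii   [P → y P i]
yyyyyyyyyPiiiiiiiii => yyyyyyyyyyiiiiiiiiii   [P → y i]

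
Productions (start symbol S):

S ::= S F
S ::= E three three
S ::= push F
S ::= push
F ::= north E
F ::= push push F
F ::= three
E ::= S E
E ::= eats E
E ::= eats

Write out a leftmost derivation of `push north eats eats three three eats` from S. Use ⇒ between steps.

S ⇒ push F ⇒ push north E ⇒ push north S E ⇒ push north E three three E ⇒ push north eats E three three E ⇒ push north eats eats three three E ⇒ push north eats eats three three eats

S ⇒ push F   [S ::= push F]
push F ⇒ push north E   [F ::= north E]
push north E ⇒ push north S E   [E ::= S E]
push north S E ⇒ push north E three three E   [S ::= E three three]
push north E three three E ⇒ push north eats E three three E   [E ::= eats E]
push north eats E three three E ⇒ push north eats eats three three E   [E ::= eats]
push north eats eats three three E ⇒ push north eats eats three three eats   [E ::= eats]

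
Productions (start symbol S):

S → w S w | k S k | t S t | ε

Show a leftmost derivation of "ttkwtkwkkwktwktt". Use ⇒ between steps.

S⇒tSt⇒ttStt⇒ttkSktt⇒ttkwSwktt⇒ttkwtStwktt⇒ttkwtkSktwktt⇒ttkwtkwSwktwktt⇒ttkwtkwkSkwktwktt⇒ttkwtkwkkwktwktt

S ⇒ tSt   [S → t S t]
tSt ⇒ ttStt   [S → t S t]
ttStt ⇒ ttkSktt   [S → k S k]
ttkSktt ⇒ ttkwSwktt   [S → w S w]
ttkwSwktt ⇒ ttkwtStwktt   [S → t S t]
ttkwtStwktt ⇒ ttkwtkSktwktt   [S → k S k]
ttkwtkSktwktt ⇒ ttkwtkwSwktwktt   [S → w S w]
ttkwtkwSwktwktt ⇒ ttkwtkwkSkwktwktt   [S → k S k]
ttkwtkwkSkwktwktt ⇒ ttkwtkwkkwktwktt   [S → ε]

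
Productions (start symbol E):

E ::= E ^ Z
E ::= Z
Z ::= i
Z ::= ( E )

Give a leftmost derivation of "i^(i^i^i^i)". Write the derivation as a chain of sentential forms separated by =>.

E => E^Z   [E ::= E ^ Z]
E^Z => Z^Z   [E ::= Z]
Z^Z => i^Z   [Z ::= i]
i^Z => i^(E)   [Z ::= ( E )]
i^(E) => i^(E^Z)   [E ::= E ^ Z]
i^(E^Z) => i^(E^Z^Z)   [E ::= E ^ Z]
i^(E^Z^Z) => i^(E^Z^Z^Z)   [E ::= E ^ Z]
i^(E^Z^Z^Z) => i^(Z^Z^Z^Z)   [E ::= Z]
i^(Z^Z^Z^Z) => i^(i^Z^Z^Z)   [Z ::= i]
i^(i^Z^Z^Z) => i^(i^i^Z^Z)   [Z ::= i]
i^(i^i^Z^Z) => i^(i^i^i^Z)   [Z ::= i]
i^(i^i^i^Z) => i^(i^i^i^i)   [Z ::= i]

E=>E^Z=>Z^Z=>i^Z=>i^(E)=>i^(E^Z)=>i^(E^Z^Z)=>i^(E^Z^Z^Z)=>i^(Z^Z^Z^Z)=>i^(i^Z^Z^Z)=>i^(i^i^Z^Z)=>i^(i^i^i^Z)=>i^(i^i^i^i)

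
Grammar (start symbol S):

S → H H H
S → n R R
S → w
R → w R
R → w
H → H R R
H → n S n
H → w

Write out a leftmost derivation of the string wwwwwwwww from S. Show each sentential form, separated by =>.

S => HHH => HRRHH => HRRRRHH => wRRRRHH => wwRRRHH => wwwRRRHH => wwwwRRRHH => wwwwwRRHH => wwwwwwRHH => wwwwwwwHH => wwwwwwwwH => wwwwwwwww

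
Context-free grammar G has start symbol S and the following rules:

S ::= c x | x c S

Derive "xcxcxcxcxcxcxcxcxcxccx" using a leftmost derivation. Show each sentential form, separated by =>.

S => xcS   [S ::= x c S]
xcS => xcxcS   [S ::= x c S]
xcxcS => xcxcxcS   [S ::= x c S]
xcxcxcS => xcxcxcxcS   [S ::= x c S]
xcxcxcxcS => xcxcxcxcxcS   [S ::= x c S]
xcxcxcxcxcS => xcxcxcxcxcxcS   [S ::= x c S]
xcxcxcxcxcxcS => xcxcxcxcxcxcxcS   [S ::= x c S]
xcxcxcxcxcxcxcS => xcxcxcxcxcxcxcxcS   [S ::= x c S]
xcxcxcxcxcxcxcxcS => xcxcxcxcxcxcxcxcxcS   [S ::= x c S]
xcxcxcxcxcxcxcxcxcS => xcxcxcxcxcxcxcxcxcxcS   [S ::= x c S]
xcxcxcxcxcxcxcxcxcxcS => xcxcxcxcxcxcxcxcxcxccx   [S ::= c x]

S => xcS => xcxcS => xcxcxcS => xcxcxcxcS => xcxcxcxcxcS => xcxcxcxcxcxcS => xcxcxcxcxcxcxcS => xcxcxcxcxcxcxcxcS => xcxcxcxcxcxcxcxcxcS => xcxcxcxcxcxcxcxcxcxcS => xcxcxcxcxcxcxcxcxcxccx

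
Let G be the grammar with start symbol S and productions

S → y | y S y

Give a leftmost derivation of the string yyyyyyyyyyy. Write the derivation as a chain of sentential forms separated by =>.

S=>ySy=>yySyy=>yyySyyy=>yyyySyyyy=>yyyyySyyyyy=>yyyyyyyyyyy

S => ySy   [S → y S y]
ySy => yySyy   [S → y S y]
yySyy => yyySyyy   [S → y S y]
yyySyyy => yyyySyyyy   [S → y S y]
yyyySyyyy => yyyyySyyyyy   [S → y S y]
yyyyySyyyyy => yyyyyyyyyyy   [S → y]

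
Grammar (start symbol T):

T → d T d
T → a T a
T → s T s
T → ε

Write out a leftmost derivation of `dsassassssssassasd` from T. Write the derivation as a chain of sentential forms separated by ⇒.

T ⇒ dTd ⇒ dsTsd ⇒ dsaTasd ⇒ dsasTsasd ⇒ dsassTssasd ⇒ dsassaTassasd ⇒ dsassasTsassasd ⇒ dsassassTssassasd ⇒ dsassasssTsssassasd ⇒ dsassassssssassasd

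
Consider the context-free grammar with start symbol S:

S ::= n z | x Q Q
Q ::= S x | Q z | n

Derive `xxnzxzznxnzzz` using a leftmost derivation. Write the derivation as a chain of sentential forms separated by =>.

S => xQQ   [S ::= x Q Q]
xQQ => xSxQ   [Q ::= S x]
xSxQ => xxQQxQ   [S ::= x Q Q]
xxQQxQ => xxQzQxQ   [Q ::= Q z]
xxQzQxQ => xxQzzQxQ   [Q ::= Q z]
xxQzzQxQ => xxSxzzQxQ   [Q ::= S x]
xxSxzzQxQ => xxnzxzzQxQ   [S ::= n z]
xxnzxzzQxQ => xxnzxzznxQ   [Q ::= n]
xxnzxzznxQ => xxnzxzznxQz   [Q ::= Q z]
xxnzxzznxQz => xxnzxzznxQzz   [Q ::= Q z]
xxnzxzznxQzz => xxnzxzznxQzzz   [Q ::= Q z]
xxnzxzznxQzzz => xxnzxzznxnzzz   [Q ::= n]

S => xQQ => xSxQ => xxQQxQ => xxQzQxQ => xxQzzQxQ => xxSxzzQxQ => xxnzxzzQxQ => xxnzxzznxQ => xxnzxzznxQz => xxnzxzznxQzz => xxnzxzznxQzzz => xxnzxzznxnzzz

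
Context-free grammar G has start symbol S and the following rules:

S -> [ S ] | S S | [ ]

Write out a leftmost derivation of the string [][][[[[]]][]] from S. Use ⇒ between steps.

S ⇒ SS ⇒ SSS ⇒ []SS ⇒ [][]S ⇒ [][][S] ⇒ [][][SS] ⇒ [][][[S]S] ⇒ [][][[[S]]S] ⇒ [][][[[[]]]S] ⇒ [][][[[[]]][]]

S ⇒ SS   [S -> S S]
SS ⇒ SSS   [S -> S S]
SSS ⇒ []SS   [S -> [ ]]
[]SS ⇒ [][]S   [S -> [ ]]
[][]S ⇒ [][][S]   [S -> [ S ]]
[][][S] ⇒ [][][SS]   [S -> S S]
[][][SS] ⇒ [][][[S]S]   [S -> [ S ]]
[][][[S]S] ⇒ [][][[[S]]S]   [S -> [ S ]]
[][][[[S]]S] ⇒ [][][[[[]]]S]   [S -> [ ]]
[][][[[[]]]S] ⇒ [][][[[[]]][]]   [S -> [ ]]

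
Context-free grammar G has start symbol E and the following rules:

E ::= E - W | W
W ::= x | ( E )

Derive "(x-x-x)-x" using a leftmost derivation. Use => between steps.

E=>E-W=>W-W=>(E)-W=>(E-W)-W=>(E-W-W)-W=>(W-W-W)-W=>(x-W-W)-W=>(x-x-W)-W=>(x-x-x)-W=>(x-x-x)-x

E => E-W   [E ::= E - W]
E-W => W-W   [E ::= W]
W-W => (E)-W   [W ::= ( E )]
(E)-W => (E-W)-W   [E ::= E - W]
(E-W)-W => (E-W-W)-W   [E ::= E - W]
(E-W-W)-W => (W-W-W)-W   [E ::= W]
(W-W-W)-W => (x-W-W)-W   [W ::= x]
(x-W-W)-W => (x-x-W)-W   [W ::= x]
(x-x-W)-W => (x-x-x)-W   [W ::= x]
(x-x-x)-W => (x-x-x)-x   [W ::= x]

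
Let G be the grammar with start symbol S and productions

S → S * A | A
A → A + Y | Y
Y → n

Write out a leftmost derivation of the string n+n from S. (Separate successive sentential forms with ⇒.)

S⇒A⇒A+Y⇒Y+Y⇒n+Y⇒n+n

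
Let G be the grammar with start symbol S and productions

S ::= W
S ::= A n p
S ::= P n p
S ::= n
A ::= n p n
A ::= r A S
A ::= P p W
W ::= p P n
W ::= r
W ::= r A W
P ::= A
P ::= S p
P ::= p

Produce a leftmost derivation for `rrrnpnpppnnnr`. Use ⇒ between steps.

S ⇒ W   [S ::= W]
W ⇒ rAW   [W ::= r A W]
rAW ⇒ rrASW   [A ::= r A S]
rrASW ⇒ rrrASSW   [A ::= r A S]
rrrASSW ⇒ rrrPpWSSW   [A ::= P p W]
rrrPpWSSW ⇒ rrrApWSSW   [P ::= A]
rrrApWSSW ⇒ rrrnpnpWSSW   [A ::= n p n]
rrrnpnpWSSW ⇒ rrrnpnppPnSSW   [W ::= p P n]
rrrnpnppPnSSW ⇒ rrrnpnpppnSSW   [P ::= p]
rrrnpnpppnSSW ⇒ rrrnpnpppnnSW   [S ::= n]
rrrnpnpppnnSW ⇒ rrrnpnpppnnnW   [S ::= n]
rrrnpnpppnnnW ⇒ rrrnpnpppnnnr   [W ::= r]

S ⇒ W ⇒ rAW ⇒ rrASW ⇒ rrrASSW ⇒ rrrPpWSSW ⇒ rrrApWSSW ⇒ rrrnpnpWSSW ⇒ rrrnpnppPnSSW ⇒ rrrnpnpppnSSW ⇒ rrrnpnpppnnSW ⇒ rrrnpnpppnnnW ⇒ rrrnpnpppnnnr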